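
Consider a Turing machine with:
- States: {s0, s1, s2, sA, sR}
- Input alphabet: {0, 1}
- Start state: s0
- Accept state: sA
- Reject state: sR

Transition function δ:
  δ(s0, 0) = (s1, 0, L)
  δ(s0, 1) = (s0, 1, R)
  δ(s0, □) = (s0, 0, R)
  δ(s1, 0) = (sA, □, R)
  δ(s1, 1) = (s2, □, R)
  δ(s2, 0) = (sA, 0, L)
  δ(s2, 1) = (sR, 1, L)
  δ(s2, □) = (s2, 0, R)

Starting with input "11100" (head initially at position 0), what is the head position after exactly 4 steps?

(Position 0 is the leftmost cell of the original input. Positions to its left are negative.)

Execution trace (head position shown):
Step 0: [s0]11100  (head at position 0)
Step 1: move right → 1[s0]1100  (head at position 1)
Step 2: move right → 11[s0]100  (head at position 2)
Step 3: move right → 111[s0]00  (head at position 3)
Step 4: move left → 11[s1]100  (head at position 2)

After 4 steps, the head is at position 2.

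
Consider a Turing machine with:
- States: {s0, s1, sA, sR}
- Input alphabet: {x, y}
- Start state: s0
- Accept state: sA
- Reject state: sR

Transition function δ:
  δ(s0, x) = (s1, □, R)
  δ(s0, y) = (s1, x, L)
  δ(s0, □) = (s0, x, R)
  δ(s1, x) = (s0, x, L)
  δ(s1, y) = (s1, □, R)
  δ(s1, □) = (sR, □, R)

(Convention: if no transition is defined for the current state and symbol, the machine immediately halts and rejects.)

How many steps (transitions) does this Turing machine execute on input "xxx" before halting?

Execution trace:
Initial: [s0]xxx
Step 1: δ(s0, x) = (s1, □, R) → □[s1]xx
Step 2: δ(s1, x) = (s0, x, L) → [s0]□xx
Step 3: δ(s0, □) = (s0, x, R) → x[s0]xx
Step 4: δ(s0, x) = (s1, □, R) → x□[s1]x
Step 5: δ(s1, x) = (s0, x, L) → x[s0]□x
Step 6: δ(s0, □) = (s0, x, R) → xx[s0]x
Step 7: δ(s0, x) = (s1, □, R) → xx□[s1]□
Step 8: δ(s1, □) = (sR, □, R) → xx□□[sR]□

The machine reaches the reject state sR and halts.

The machine executed 8 steps before halting.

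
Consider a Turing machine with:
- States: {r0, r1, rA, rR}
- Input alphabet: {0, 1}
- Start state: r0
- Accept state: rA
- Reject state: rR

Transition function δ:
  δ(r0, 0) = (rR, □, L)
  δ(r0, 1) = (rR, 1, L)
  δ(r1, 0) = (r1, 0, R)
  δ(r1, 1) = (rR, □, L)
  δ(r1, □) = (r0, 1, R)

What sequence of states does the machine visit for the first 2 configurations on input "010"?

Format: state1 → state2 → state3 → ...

Execution trace:
Initial: [r0]010
Step 1: δ(r0, 0) = (rR, □, L) → [rR]□□10

The machine reaches the reject state rR and halts.

State sequence: r0 → rR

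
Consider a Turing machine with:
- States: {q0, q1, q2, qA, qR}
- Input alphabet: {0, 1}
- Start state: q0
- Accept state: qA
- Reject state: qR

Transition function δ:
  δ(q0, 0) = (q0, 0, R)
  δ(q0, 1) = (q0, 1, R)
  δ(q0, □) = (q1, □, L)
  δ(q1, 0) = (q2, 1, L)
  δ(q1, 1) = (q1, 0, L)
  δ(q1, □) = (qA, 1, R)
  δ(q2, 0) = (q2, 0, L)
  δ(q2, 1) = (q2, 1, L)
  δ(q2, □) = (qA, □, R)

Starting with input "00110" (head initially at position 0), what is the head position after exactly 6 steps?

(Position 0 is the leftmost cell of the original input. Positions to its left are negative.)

Execution trace (head position shown):
Step 0: [q0]00110  (head at position 0)
Step 1: move right → 0[q0]0110  (head at position 1)
Step 2: move right → 00[q0]110  (head at position 2)
Step 3: move right → 001[q0]10  (head at position 3)
Step 4: move right → 0011[q0]0  (head at position 4)
Step 5: move right → 00110[q0]□  (head at position 5)
Step 6: move left → 0011[q1]0□  (head at position 4)

After 6 steps, the head is at position 4.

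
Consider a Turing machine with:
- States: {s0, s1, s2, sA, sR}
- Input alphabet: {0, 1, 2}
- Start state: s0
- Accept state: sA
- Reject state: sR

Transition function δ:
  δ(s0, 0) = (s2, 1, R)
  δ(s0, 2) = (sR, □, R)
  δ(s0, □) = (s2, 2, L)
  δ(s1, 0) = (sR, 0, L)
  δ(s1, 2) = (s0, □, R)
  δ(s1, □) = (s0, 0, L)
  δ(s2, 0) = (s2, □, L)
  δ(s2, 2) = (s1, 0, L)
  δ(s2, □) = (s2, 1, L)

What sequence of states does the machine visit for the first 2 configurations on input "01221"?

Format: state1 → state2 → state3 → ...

Execution trace:
Initial: [s0]01221
Step 1: δ(s0, 0) = (s2, 1, R) → 1[s2]1221

No transition is defined for δ(s2, 1). By convention the machine halts and rejects.

State sequence: s0 → s2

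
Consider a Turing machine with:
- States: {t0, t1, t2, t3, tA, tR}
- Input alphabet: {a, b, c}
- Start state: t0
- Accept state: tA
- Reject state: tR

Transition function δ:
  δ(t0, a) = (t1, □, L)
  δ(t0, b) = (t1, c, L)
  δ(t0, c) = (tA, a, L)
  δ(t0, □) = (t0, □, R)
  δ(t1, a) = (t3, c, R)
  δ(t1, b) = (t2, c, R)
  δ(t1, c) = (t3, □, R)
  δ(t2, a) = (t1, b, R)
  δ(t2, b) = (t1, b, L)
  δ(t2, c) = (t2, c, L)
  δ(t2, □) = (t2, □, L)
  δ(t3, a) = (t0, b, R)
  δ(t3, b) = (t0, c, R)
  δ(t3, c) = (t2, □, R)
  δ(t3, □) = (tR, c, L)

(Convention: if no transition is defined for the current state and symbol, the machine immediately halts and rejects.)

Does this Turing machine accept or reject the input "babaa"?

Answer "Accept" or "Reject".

Execution trace:
Initial: [t0]babaa
Step 1: δ(t0, b) = (t1, c, L) → [t1]□cabaa

No transition is defined for δ(t1, □). By convention the machine halts and rejects.

Answer: Reject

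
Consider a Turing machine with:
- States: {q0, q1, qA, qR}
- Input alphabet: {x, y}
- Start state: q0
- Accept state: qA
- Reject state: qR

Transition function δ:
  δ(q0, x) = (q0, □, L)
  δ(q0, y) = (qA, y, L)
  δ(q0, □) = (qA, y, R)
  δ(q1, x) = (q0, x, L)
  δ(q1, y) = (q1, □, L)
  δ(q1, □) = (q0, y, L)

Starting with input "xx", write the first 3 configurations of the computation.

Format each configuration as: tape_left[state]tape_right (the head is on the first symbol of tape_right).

Transitions applied:
Step 1: δ(q0, x) = (q0, □, L)
Step 2: δ(q0, □) = (qA, y, R)

The first 3 configurations are:
[q0]xx ⊢ [q0]□□x ⊢ y[qA]□x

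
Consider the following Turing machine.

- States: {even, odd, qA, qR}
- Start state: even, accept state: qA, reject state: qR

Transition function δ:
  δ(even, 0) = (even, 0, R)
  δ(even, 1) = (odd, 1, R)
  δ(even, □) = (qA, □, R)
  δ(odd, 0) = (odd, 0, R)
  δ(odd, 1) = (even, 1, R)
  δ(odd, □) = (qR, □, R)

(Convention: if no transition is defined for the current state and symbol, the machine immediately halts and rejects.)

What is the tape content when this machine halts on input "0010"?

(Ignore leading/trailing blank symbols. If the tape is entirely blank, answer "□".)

Execution trace:
Initial: [even]0010
Step 1: δ(even, 0) = (even, 0, R) → 0[even]010
Step 2: δ(even, 0) = (even, 0, R) → 00[even]10
Step 3: δ(even, 1) = (odd, 1, R) → 001[odd]0
Step 4: δ(odd, 0) = (odd, 0, R) → 0010[odd]□
Step 5: δ(odd, □) = (qR, □, R) → 0010□[qR]□

The machine reaches the reject state qR and halts.

Final tape (ignoring leading/trailing blanks): 0010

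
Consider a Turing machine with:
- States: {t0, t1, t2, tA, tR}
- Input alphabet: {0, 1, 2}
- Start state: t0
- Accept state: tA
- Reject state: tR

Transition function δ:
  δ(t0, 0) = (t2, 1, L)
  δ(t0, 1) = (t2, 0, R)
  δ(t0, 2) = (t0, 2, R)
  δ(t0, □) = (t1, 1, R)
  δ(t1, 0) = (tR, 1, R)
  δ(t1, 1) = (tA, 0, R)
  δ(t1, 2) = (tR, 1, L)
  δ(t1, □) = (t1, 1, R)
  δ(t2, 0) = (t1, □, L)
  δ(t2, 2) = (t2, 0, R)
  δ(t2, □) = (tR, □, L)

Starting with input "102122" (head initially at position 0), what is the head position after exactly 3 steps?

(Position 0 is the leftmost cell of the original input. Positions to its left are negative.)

Execution trace (head position shown):
Step 0: [t0]102122  (head at position 0)
Step 1: move right → 0[t2]02122  (head at position 1)
Step 2: move left → [t1]0□2122  (head at position 0)
Step 3: move right → 1[tR]□2122  (head at position 1)

After 3 steps, the head is at position 1.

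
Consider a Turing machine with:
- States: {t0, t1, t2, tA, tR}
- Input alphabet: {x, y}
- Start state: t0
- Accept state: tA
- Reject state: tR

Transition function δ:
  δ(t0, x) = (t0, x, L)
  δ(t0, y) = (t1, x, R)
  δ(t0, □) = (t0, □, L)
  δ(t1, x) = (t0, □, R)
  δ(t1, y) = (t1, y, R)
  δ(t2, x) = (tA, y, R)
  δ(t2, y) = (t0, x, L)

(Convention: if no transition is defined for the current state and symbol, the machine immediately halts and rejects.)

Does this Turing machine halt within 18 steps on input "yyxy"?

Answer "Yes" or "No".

Execution trace:
Initial: [t0]yyxy
Step 1: δ(t0, y) = (t1, x, R) → x[t1]yxy
Step 2: δ(t1, y) = (t1, y, R) → xy[t1]xy
Step 3: δ(t1, x) = (t0, □, R) → xy□[t0]y
Step 4: δ(t0, y) = (t1, x, R) → xy□x[t1]□

No transition is defined for δ(t1, □). By convention the machine halts and rejects.
The machine halted after 4 steps (within the 18-step bound).

Answer: Yes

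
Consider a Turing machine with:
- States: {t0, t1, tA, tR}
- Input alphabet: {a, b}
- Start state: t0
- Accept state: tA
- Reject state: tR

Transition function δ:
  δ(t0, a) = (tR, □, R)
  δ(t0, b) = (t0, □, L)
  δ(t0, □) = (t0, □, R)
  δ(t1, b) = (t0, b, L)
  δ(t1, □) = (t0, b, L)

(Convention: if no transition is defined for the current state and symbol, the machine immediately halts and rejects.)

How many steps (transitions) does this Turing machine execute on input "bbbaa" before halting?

Execution trace:
Initial: [t0]bbbaa
Step 1: δ(t0, b) = (t0, □, L) → [t0]□□bbaa
Step 2: δ(t0, □) = (t0, □, R) → □[t0]□bbaa
Step 3: δ(t0, □) = (t0, □, R) → □□[t0]bbaa
Step 4: δ(t0, b) = (t0, □, L) → □[t0]□□baa
Step 5: δ(t0, □) = (t0, □, R) → □□[t0]□baa
Step 6: δ(t0, □) = (t0, □, R) → □□□[t0]baa
Step 7: δ(t0, b) = (t0, □, L) → □□[t0]□□aa
Step 8: δ(t0, □) = (t0, □, R) → □□□[t0]□aa
Step 9: δ(t0, □) = (t0, □, R) → □□□□[t0]aa
Step 10: δ(t0, a) = (tR, □, R) → □□□□□[tR]a

The machine reaches the reject state tR and halts.

The machine executed 10 steps before halting.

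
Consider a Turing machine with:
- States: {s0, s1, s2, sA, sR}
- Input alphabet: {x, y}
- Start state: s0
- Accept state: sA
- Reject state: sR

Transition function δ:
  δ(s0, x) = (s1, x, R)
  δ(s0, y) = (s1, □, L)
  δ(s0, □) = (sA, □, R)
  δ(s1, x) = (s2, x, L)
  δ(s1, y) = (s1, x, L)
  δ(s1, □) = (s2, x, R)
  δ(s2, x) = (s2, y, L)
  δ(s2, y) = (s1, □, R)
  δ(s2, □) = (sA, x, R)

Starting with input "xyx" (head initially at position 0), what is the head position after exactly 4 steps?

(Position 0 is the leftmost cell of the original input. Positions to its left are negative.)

Execution trace (head position shown):
Step 0: [s0]xyx  (head at position 0)
Step 1: move right → x[s1]yx  (head at position 1)
Step 2: move left → [s1]xxx  (head at position 0)
Step 3: move left → [s2]□xxx  (head at position -1)
Step 4: move right → x[sA]xxx  (head at position 0)

After 4 steps, the head is at position 0.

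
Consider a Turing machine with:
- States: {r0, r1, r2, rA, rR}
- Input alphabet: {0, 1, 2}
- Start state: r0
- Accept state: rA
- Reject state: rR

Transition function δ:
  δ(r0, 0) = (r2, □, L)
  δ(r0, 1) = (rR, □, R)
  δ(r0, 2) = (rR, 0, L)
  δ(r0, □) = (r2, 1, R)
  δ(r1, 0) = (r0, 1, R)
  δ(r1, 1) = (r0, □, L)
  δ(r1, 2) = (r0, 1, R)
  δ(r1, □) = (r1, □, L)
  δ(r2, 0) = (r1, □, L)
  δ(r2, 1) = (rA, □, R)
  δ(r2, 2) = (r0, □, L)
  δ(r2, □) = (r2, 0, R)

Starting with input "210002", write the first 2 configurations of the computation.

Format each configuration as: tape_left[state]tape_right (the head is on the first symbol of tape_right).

Transitions applied:
Step 1: δ(r0, 2) = (rR, 0, L)

The first 2 configurations are:
[r0]210002 ⊢ [rR]□010002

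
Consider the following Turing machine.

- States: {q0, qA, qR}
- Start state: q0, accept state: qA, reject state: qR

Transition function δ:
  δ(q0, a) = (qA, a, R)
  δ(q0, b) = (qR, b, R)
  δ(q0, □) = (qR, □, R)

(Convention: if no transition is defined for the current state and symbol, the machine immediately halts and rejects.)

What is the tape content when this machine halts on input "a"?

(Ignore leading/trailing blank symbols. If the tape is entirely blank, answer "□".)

Execution trace:
Initial: [q0]a
Step 1: δ(q0, a) = (qA, a, R) → a[qA]□

The machine reaches the accept state qA and halts.

Final tape (ignoring leading/trailing blanks): a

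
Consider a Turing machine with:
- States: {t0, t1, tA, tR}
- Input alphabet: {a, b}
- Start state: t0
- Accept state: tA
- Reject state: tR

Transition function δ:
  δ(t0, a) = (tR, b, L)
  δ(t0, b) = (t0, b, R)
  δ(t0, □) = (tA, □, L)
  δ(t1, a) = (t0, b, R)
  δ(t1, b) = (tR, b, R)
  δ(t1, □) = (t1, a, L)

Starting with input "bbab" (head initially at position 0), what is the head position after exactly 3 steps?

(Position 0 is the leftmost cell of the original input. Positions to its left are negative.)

Execution trace (head position shown):
Step 0: [t0]bbab  (head at position 0)
Step 1: move right → b[t0]bab  (head at position 1)
Step 2: move right → bb[t0]ab  (head at position 2)
Step 3: move left → b[tR]bbb  (head at position 1)

After 3 steps, the head is at position 1.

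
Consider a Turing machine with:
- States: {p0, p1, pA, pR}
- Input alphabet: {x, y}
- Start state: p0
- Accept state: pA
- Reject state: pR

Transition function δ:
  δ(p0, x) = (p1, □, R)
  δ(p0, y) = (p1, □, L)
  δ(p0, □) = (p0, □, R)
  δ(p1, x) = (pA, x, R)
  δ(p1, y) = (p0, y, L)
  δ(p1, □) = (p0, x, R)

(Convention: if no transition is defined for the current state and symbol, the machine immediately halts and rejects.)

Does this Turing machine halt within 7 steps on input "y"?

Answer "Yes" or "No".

Execution trace:
Initial: [p0]y
Step 1: δ(p0, y) = (p1, □, L) → [p1]□□
Step 2: δ(p1, □) = (p0, x, R) → x[p0]□
Step 3: δ(p0, □) = (p0, □, R) → x□[p0]□
Step 4: δ(p0, □) = (p0, □, R) → x□□[p0]□
Step 5: δ(p0, □) = (p0, □, R) → x□□□[p0]□
Step 6: δ(p0, □) = (p0, □, R) → x□□□□[p0]□
Step 7: δ(p0, □) = (p0, □, R) → x□□□□□[p0]□

The machine has not reached a halting state after 7 steps.
The machine did not halt within the 7-step bound.

Answer: No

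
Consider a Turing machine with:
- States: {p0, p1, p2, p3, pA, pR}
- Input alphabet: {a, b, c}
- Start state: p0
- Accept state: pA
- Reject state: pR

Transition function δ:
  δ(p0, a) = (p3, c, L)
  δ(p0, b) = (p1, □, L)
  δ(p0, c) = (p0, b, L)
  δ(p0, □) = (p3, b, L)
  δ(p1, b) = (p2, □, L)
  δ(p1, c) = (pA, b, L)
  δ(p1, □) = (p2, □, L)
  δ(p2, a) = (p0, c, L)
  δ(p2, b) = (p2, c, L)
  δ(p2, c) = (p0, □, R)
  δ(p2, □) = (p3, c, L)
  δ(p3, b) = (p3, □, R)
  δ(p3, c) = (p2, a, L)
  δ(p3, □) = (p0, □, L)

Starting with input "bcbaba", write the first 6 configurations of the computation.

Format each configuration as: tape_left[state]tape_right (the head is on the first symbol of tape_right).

Transitions applied:
Step 1: δ(p0, b) = (p1, □, L)
Step 2: δ(p1, □) = (p2, □, L)
Step 3: δ(p2, □) = (p3, c, L)
Step 4: δ(p3, □) = (p0, □, L)
Step 5: δ(p0, □) = (p3, b, L)

The first 6 configurations are:
[p0]bcbaba ⊢ [p1]□□cbaba ⊢ [p2]□□□cbaba ⊢ [p3]□c□□cbaba ⊢ [p0]□□c□□cbaba ⊢ [p3]□b□c□□cbaba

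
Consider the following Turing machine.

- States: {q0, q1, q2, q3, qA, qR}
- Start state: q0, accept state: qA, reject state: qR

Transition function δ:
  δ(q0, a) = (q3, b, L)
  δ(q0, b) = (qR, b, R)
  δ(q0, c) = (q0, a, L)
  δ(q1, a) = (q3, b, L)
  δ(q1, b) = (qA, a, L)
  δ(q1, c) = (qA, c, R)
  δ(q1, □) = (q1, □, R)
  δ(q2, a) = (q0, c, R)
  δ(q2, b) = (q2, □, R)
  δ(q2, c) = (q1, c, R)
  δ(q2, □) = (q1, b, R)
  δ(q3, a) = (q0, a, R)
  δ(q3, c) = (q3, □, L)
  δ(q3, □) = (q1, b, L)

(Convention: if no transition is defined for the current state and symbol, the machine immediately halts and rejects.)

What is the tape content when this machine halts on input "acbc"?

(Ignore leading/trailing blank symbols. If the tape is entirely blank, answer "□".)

Execution trace:
Initial: [q0]acbc
Step 1: δ(q0, a) = (q3, b, L) → [q3]□bcbc
Step 2: δ(q3, □) = (q1, b, L) → [q1]□bbcbc
Step 3: δ(q1, □) = (q1, □, R) → □[q1]bbcbc
Step 4: δ(q1, b) = (qA, a, L) → [qA]□abcbc

The machine reaches the accept state qA and halts.

Final tape (ignoring leading/trailing blanks): abcbc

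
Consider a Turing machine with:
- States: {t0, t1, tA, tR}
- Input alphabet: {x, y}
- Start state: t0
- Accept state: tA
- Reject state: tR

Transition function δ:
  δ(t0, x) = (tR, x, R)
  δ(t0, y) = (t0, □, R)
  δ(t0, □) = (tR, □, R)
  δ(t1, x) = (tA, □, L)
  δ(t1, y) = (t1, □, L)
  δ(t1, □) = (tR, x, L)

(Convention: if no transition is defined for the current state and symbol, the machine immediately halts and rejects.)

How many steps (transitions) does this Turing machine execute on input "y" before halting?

Execution trace:
Initial: [t0]y
Step 1: δ(t0, y) = (t0, □, R) → □[t0]□
Step 2: δ(t0, □) = (tR, □, R) → □□[tR]□

The machine reaches the reject state tR and halts.

The machine executed 2 steps before halting.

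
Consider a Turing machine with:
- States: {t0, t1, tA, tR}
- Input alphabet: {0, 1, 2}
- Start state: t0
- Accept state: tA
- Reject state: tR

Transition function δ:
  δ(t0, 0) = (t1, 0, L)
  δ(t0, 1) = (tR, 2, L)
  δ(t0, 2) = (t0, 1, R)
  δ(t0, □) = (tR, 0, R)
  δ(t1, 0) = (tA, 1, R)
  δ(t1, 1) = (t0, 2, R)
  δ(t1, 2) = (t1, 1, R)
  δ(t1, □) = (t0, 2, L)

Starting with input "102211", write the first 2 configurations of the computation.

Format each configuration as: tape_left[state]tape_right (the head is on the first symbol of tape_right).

Transitions applied:
Step 1: δ(t0, 1) = (tR, 2, L)

The first 2 configurations are:
[t0]102211 ⊢ [tR]□202211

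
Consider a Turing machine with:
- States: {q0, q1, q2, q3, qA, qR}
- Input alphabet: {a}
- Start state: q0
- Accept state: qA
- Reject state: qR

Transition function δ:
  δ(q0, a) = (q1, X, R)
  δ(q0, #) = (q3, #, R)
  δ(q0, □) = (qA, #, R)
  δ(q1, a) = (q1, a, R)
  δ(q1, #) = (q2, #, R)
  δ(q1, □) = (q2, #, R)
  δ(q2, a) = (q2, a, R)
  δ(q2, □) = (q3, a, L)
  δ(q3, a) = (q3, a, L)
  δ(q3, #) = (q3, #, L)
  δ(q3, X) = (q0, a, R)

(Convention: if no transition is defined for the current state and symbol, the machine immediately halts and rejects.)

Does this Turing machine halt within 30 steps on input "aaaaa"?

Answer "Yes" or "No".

Execution trace:
Initial: [q0]aaaaa
Step 1: δ(q0, a) = (q1, X, R) → X[q1]aaaa
Step 2: δ(q1, a) = (q1, a, R) → Xa[q1]aaa
Step 3: δ(q1, a) = (q1, a, R) → Xaa[q1]aa
Step 4: δ(q1, a) = (q1, a, R) → Xaaa[q1]a
Step 5: δ(q1, a) = (q1, a, R) → Xaaaa[q1]□
Step 6: δ(q1, □) = (q2, #, R) → Xaaaa#[q2]□
Step 7: δ(q2, □) = (q3, a, L) → Xaaaa[q3]#a
Step 8: δ(q3, #) = (q3, #, L) → Xaaa[q3]a#a
Step 9: δ(q3, a) = (q3, a, L) → Xaa[q3]aa#a
Step 10: δ(q3, a) = (q3, a, L) → Xa[q3]aaa#a
Step 11: δ(q3, a) = (q3, a, L) → X[q3]aaaa#a
Step 12: δ(q3, a) = (q3, a, L) → [q3]Xaaaa#a
Step 13: δ(q3, X) = (q0, a, R) → a[q0]aaaa#a
Step 14: δ(q0, a) = (q1, X, R) → aX[q1]aaa#a
Step 15: δ(q1, a) = (q1, a, R) → aXa[q1]aa#a
Step 16: δ(q1, a) = (q1, a, R) → aXaa[q1]a#a
Step 17: δ(q1, a) = (q1, a, R) → aXaaa[q1]#a
Step 18: δ(q1, #) = (q2, #, R) → aXaaa#[q2]a
Step 19: δ(q2, a) = (q2, a, R) → aXaaa#a[q2]□
Step 20: δ(q2, □) = (q3, a, L) → aXaaa#[q3]aa
Step 21: δ(q3, a) = (q3, a, L) → aXaaa[q3]#aa
Step 22: δ(q3, #) = (q3, #, L) → aXaa[q3]a#aa
Step 23: δ(q3, a) = (q3, a, L) → aXa[q3]aa#aa
Step 24: δ(q3, a) = (q3, a, L) → aX[q3]aaa#aa
Step 25: δ(q3, a) = (q3, a, L) → a[q3]Xaaa#aa
Step 26: δ(q3, X) = (q0, a, R) → aa[q0]aaa#aa
Step 27: δ(q0, a) = (q1, X, R) → aaX[q1]aa#aa
Step 28: δ(q1, a) = (q1, a, R) → aaXa[q1]a#aa
Step 29: δ(q1, a) = (q1, a, R) → aaXaa[q1]#aa
Step 30: δ(q1, #) = (q2, #, R) → aaXaa#[q2]aa

The machine has not reached a halting state after 30 steps.
The machine did not halt within the 30-step bound.

Answer: No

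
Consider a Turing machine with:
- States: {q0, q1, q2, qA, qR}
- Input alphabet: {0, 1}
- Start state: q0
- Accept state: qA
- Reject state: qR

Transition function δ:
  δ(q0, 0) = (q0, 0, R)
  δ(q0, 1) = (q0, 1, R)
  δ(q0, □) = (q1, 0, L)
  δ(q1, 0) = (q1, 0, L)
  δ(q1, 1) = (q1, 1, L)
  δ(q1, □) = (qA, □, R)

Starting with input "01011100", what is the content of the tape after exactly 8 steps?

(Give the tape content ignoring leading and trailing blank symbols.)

Execution trace:
Initial: [q0]01011100
Step 1: δ(q0, 0) = (q0, 0, R) → 0[q0]1011100
Step 2: δ(q0, 1) = (q0, 1, R) → 01[q0]011100
Step 3: δ(q0, 0) = (q0, 0, R) → 010[q0]11100
Step 4: δ(q0, 1) = (q0, 1, R) → 0101[q0]1100
Step 5: δ(q0, 1) = (q0, 1, R) → 01011[q0]100
Step 6: δ(q0, 1) = (q0, 1, R) → 010111[q0]00
Step 7: δ(q0, 0) = (q0, 0, R) → 0101110[q0]0
Step 8: δ(q0, 0) = (q0, 0, R) → 01011100[q0]□

After 8 steps, the tape (ignoring leading/trailing blanks) is: 01011100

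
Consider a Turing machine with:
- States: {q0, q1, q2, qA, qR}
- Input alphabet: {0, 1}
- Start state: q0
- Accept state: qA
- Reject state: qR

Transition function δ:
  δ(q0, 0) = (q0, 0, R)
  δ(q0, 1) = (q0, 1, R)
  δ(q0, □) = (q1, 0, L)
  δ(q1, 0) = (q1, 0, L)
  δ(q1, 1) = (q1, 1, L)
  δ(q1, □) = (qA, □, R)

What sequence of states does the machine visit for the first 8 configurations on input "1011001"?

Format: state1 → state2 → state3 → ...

Execution trace:
Initial: [q0]1011001
Step 1: δ(q0, 1) = (q0, 1, R) → 1[q0]011001
Step 2: δ(q0, 0) = (q0, 0, R) → 10[q0]11001
Step 3: δ(q0, 1) = (q0, 1, R) → 101[q0]1001
Step 4: δ(q0, 1) = (q0, 1, R) → 1011[q0]001
Step 5: δ(q0, 0) = (q0, 0, R) → 10110[q0]01
Step 6: δ(q0, 0) = (q0, 0, R) → 101100[q0]1
Step 7: δ(q0, 1) = (q0, 1, R) → 1011001[q0]□

State sequence: q0 → q0 → q0 → q0 → q0 → q0 → q0 → q0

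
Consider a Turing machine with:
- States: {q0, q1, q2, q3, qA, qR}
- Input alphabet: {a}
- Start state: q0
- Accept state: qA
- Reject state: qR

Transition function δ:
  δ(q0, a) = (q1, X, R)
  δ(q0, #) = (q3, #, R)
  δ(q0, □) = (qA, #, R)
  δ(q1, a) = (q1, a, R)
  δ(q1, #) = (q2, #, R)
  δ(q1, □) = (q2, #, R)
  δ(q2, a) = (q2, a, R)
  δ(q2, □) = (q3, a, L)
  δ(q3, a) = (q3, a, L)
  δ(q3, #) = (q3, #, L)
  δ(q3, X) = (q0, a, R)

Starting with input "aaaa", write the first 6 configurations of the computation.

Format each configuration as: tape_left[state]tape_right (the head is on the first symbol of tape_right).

Transitions applied:
Step 1: δ(q0, a) = (q1, X, R)
Step 2: δ(q1, a) = (q1, a, R)
Step 3: δ(q1, a) = (q1, a, R)
Step 4: δ(q1, a) = (q1, a, R)
Step 5: δ(q1, □) = (q2, #, R)

The first 6 configurations are:
[q0]aaaa ⊢ X[q1]aaa ⊢ Xa[q1]aa ⊢ Xaa[q1]a ⊢ Xaaa[q1]□ ⊢ Xaaa#[q2]□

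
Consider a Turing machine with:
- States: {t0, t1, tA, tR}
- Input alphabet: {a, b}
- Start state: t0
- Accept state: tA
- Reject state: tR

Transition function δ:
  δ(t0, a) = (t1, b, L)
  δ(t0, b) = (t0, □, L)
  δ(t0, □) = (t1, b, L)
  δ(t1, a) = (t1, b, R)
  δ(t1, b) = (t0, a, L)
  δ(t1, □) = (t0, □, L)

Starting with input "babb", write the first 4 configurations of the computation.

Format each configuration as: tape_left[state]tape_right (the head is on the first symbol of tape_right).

Transitions applied:
Step 1: δ(t0, b) = (t0, □, L)
Step 2: δ(t0, □) = (t1, b, L)
Step 3: δ(t1, □) = (t0, □, L)

The first 4 configurations are:
[t0]babb ⊢ [t0]□□abb ⊢ [t1]□b□abb ⊢ [t0]□□b□abb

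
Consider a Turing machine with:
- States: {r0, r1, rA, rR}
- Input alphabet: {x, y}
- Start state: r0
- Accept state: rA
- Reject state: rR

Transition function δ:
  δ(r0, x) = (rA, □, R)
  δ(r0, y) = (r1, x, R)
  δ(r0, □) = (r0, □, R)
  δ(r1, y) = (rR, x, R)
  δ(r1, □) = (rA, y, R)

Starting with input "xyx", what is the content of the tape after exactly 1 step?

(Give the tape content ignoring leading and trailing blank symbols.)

Execution trace:
Initial: [r0]xyx
Step 1: δ(r0, x) = (rA, □, R) → □[rA]yx

The machine reaches the accept state rA and halts.

After 1 step, the tape (ignoring leading/trailing blanks) is: yx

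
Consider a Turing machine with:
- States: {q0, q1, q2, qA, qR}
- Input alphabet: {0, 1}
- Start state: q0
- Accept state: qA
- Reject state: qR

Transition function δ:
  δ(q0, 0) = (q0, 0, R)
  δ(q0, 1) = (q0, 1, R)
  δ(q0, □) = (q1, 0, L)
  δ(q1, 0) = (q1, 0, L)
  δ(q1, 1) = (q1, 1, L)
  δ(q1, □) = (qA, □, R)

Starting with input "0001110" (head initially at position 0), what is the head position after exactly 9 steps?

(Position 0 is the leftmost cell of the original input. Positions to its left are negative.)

Execution trace (head position shown):
Step 0: [q0]0001110  (head at position 0)
Step 1: move right → 0[q0]001110  (head at position 1)
Step 2: move right → 00[q0]01110  (head at position 2)
Step 3: move right → 000[q0]1110  (head at position 3)
Step 4: move right → 0001[q0]110  (head at position 4)
Step 5: move right → 00011[q0]10  (head at position 5)
Step 6: move right → 000111[q0]0  (head at position 6)
Step 7: move right → 0001110[q0]□  (head at position 7)
Step 8: move left → 000111[q1]00  (head at position 6)
Step 9: move left → 00011[q1]100  (head at position 5)

After 9 steps, the head is at position 5.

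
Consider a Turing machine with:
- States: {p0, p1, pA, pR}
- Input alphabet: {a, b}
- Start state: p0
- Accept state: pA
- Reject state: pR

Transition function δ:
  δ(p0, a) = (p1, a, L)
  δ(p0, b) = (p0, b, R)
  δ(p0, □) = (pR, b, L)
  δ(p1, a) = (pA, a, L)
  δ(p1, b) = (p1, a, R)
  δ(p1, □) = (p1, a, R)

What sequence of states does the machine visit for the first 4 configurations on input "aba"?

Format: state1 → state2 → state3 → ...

Execution trace:
Initial: [p0]aba
Step 1: δ(p0, a) = (p1, a, L) → [p1]□aba
Step 2: δ(p1, □) = (p1, a, R) → a[p1]aba
Step 3: δ(p1, a) = (pA, a, L) → [pA]aaba

The machine reaches the accept state pA and halts.

State sequence: p0 → p1 → p1 → pA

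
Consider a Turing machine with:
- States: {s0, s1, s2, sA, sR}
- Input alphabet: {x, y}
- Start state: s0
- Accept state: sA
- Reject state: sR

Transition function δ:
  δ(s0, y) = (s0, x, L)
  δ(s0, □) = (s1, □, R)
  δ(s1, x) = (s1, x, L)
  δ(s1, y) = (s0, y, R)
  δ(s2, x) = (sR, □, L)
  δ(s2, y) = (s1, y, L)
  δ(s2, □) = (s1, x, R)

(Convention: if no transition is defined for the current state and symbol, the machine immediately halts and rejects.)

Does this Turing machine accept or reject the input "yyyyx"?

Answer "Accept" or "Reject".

Execution trace:
Initial: [s0]yyyyx
Step 1: δ(s0, y) = (s0, x, L) → [s0]□xyyyx
Step 2: δ(s0, □) = (s1, □, R) → □[s1]xyyyx
Step 3: δ(s1, x) = (s1, x, L) → [s1]□xyyyx

No transition is defined for δ(s1, □). By convention the machine halts and rejects.

Answer: Reject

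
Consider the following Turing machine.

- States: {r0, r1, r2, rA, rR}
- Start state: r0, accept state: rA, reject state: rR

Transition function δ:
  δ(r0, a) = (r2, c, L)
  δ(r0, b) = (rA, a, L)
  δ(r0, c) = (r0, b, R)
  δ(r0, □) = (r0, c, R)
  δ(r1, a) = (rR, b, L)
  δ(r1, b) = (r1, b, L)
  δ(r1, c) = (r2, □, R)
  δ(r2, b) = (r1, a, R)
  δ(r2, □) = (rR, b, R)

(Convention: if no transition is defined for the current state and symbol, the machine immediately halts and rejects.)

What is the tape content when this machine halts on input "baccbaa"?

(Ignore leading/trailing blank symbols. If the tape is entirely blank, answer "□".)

Execution trace:
Initial: [r0]baccbaa
Step 1: δ(r0, b) = (rA, a, L) → [rA]□aaccbaa

The machine reaches the accept state rA and halts.

Final tape (ignoring leading/trailing blanks): aaccbaa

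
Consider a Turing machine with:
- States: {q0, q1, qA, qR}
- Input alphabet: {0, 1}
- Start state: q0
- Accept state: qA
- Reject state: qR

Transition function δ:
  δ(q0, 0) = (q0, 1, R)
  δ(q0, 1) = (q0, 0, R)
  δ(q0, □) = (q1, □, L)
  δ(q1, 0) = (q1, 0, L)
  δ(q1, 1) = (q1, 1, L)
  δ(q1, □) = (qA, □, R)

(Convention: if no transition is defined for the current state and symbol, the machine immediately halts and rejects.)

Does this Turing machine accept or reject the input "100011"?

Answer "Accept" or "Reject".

Execution trace:
Initial: [q0]100011
Step 1: δ(q0, 1) = (q0, 0, R) → 0[q0]00011
Step 2: δ(q0, 0) = (q0, 1, R) → 01[q0]0011
Step 3: δ(q0, 0) = (q0, 1, R) → 011[q0]011
Step 4: δ(q0, 0) = (q0, 1, R) → 0111[q0]11
Step 5: δ(q0, 1) = (q0, 0, R) → 01110[q0]1
Step 6: δ(q0, 1) = (q0, 0, R) → 011100[q0]□
Step 7: δ(q0, □) = (q1, □, L) → 01110[q1]0□
Step 8: δ(q1, 0) = (q1, 0, L) → 0111[q1]00□
Step 9: δ(q1, 0) = (q1, 0, L) → 011[q1]100□
Step 10: δ(q1, 1) = (q1, 1, L) → 01[q1]1100□
Step 11: δ(q1, 1) = (q1, 1, L) → 0[q1]11100□
Step 12: δ(q1, 1) = (q1, 1, L) → [q1]011100□
Step 13: δ(q1, 0) = (q1, 0, L) → [q1]□011100□
Step 14: δ(q1, □) = (qA, □, R) → □[qA]011100□

The machine reaches the accept state qA and halts.

Answer: Accept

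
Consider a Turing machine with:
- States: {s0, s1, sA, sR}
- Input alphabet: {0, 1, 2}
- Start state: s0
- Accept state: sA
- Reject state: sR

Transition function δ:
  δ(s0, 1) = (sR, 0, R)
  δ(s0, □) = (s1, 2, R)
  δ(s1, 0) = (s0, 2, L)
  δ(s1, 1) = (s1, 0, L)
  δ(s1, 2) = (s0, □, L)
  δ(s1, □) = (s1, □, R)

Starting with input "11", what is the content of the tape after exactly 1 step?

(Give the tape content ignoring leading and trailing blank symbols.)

Execution trace:
Initial: [s0]11
Step 1: δ(s0, 1) = (sR, 0, R) → 0[sR]1

The machine reaches the reject state sR and halts.

After 1 step, the tape (ignoring leading/trailing blanks) is: 01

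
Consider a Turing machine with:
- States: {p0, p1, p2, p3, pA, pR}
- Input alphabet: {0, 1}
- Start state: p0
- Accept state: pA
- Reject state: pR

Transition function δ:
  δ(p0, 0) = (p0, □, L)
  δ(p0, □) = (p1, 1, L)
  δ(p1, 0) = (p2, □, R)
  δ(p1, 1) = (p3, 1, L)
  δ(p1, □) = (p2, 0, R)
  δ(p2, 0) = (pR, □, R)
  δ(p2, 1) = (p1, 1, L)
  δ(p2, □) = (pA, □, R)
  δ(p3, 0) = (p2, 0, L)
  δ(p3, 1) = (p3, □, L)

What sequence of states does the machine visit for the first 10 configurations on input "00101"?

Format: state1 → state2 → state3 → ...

Execution trace:
Initial: [p0]00101
Step 1: δ(p0, 0) = (p0, □, L) → [p0]□□0101
Step 2: δ(p0, □) = (p1, 1, L) → [p1]□1□0101
Step 3: δ(p1, □) = (p2, 0, R) → 0[p2]1□0101
Step 4: δ(p2, 1) = (p1, 1, L) → [p1]01□0101
Step 5: δ(p1, 0) = (p2, □, R) → □[p2]1□0101
Step 6: δ(p2, 1) = (p1, 1, L) → [p1]□1□0101
Step 7: δ(p1, □) = (p2, 0, R) → 0[p2]1□0101
Step 8: δ(p2, 1) = (p1, 1, L) → [p1]01□0101
Step 9: δ(p1, 0) = (p2, □, R) → □[p2]1□0101

State sequence: p0 → p0 → p1 → p2 → p1 → p2 → p1 → p2 → p1 → p2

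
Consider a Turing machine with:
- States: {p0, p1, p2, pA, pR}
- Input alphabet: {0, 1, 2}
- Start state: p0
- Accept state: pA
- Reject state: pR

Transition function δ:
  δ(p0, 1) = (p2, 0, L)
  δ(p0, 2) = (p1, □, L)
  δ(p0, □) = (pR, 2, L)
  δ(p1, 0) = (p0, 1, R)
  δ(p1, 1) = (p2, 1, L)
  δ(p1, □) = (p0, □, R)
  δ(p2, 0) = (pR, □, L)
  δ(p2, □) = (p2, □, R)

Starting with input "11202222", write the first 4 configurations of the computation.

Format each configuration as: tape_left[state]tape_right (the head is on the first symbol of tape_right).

Transitions applied:
Step 1: δ(p0, 1) = (p2, 0, L)
Step 2: δ(p2, □) = (p2, □, R)
Step 3: δ(p2, 0) = (pR, □, L)

The first 4 configurations are:
[p0]11202222 ⊢ [p2]□01202222 ⊢ □[p2]01202222 ⊢ [pR]□□1202222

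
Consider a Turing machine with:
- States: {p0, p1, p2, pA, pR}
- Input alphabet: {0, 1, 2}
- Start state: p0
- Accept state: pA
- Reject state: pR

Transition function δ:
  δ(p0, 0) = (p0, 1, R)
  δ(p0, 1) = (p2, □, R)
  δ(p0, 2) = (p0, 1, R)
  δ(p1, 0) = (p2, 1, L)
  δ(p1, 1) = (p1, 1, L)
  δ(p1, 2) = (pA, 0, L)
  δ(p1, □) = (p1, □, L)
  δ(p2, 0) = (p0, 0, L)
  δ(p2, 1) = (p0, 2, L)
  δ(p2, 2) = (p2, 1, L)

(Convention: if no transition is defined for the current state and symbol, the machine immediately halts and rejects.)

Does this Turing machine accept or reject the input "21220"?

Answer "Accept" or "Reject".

Execution trace:
Initial: [p0]21220
Step 1: δ(p0, 2) = (p0, 1, R) → 1[p0]1220
Step 2: δ(p0, 1) = (p2, □, R) → 1□[p2]220
Step 3: δ(p2, 2) = (p2, 1, L) → 1[p2]□120

No transition is defined for δ(p2, □). By convention the machine halts and rejects.

Answer: Reject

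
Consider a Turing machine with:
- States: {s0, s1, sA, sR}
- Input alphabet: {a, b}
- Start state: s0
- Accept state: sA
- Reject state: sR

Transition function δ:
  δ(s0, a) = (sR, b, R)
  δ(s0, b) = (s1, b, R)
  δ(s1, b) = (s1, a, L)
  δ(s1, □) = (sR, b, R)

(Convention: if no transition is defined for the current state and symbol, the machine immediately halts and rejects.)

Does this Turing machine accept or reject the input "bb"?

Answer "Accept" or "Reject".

Execution trace:
Initial: [s0]bb
Step 1: δ(s0, b) = (s1, b, R) → b[s1]b
Step 2: δ(s1, b) = (s1, a, L) → [s1]ba
Step 3: δ(s1, b) = (s1, a, L) → [s1]□aa
Step 4: δ(s1, □) = (sR, b, R) → b[sR]aa

The machine reaches the reject state sR and halts.

Answer: Reject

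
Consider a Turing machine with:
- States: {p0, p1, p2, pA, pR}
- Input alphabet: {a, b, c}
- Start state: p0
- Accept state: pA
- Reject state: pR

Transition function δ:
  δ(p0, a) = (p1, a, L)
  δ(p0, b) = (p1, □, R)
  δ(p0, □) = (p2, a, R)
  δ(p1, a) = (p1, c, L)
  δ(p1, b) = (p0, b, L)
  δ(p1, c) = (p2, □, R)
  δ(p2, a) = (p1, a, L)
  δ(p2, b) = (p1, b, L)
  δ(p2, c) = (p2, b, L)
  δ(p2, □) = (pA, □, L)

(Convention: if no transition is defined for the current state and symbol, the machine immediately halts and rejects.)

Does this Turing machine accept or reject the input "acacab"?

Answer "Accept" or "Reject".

Execution trace:
Initial: [p0]acacab
Step 1: δ(p0, a) = (p1, a, L) → [p1]□acacab

No transition is defined for δ(p1, □). By convention the machine halts and rejects.

Answer: Reject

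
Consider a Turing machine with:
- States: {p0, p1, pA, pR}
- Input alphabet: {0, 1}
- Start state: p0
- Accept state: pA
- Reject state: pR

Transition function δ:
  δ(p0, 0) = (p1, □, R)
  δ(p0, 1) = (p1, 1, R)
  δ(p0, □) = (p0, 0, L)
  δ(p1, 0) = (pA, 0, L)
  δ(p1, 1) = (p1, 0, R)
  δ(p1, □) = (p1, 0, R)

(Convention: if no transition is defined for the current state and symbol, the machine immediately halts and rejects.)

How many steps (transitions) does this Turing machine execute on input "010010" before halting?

Execution trace:
Initial: [p0]010010
Step 1: δ(p0, 0) = (p1, □, R) → □[p1]10010
Step 2: δ(p1, 1) = (p1, 0, R) → □0[p1]0010
Step 3: δ(p1, 0) = (pA, 0, L) → □[pA]00010

The machine reaches the accept state pA and halts.

The machine executed 3 steps before halting.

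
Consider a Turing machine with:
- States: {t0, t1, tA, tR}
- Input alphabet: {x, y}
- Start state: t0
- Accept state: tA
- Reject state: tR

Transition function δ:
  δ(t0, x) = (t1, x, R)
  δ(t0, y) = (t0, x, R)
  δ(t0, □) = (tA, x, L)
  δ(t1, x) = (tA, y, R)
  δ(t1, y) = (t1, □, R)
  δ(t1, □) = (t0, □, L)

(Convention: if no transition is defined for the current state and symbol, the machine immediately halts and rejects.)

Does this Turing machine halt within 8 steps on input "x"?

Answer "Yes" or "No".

Execution trace:
Initial: [t0]x
Step 1: δ(t0, x) = (t1, x, R) → x[t1]□
Step 2: δ(t1, □) = (t0, □, L) → [t0]x□
Step 3: δ(t0, x) = (t1, x, R) → x[t1]□
Step 4: δ(t1, □) = (t0, □, L) → [t0]x□
Step 5: δ(t0, x) = (t1, x, R) → x[t1]□
Step 6: δ(t1, □) = (t0, □, L) → [t0]x□
Step 7: δ(t0, x) = (t1, x, R) → x[t1]□
Step 8: δ(t1, □) = (t0, □, L) → [t0]x□

The machine has not reached a halting state after 8 steps.
The machine did not halt within the 8-step bound.

Answer: No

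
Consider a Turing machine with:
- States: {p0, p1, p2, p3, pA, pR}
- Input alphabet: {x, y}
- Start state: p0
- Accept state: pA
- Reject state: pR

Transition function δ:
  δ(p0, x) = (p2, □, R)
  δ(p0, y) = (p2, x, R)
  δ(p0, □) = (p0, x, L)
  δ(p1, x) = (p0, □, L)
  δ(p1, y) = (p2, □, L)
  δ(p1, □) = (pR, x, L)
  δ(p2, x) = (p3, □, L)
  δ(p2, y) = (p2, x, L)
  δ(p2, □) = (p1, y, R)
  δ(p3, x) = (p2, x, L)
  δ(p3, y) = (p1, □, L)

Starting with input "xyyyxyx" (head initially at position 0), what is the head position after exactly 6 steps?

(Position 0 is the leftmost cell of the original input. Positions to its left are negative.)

Execution trace (head position shown):
Step 0: [p0]xyyyxyx  (head at position 0)
Step 1: move right → □[p2]yyyxyx  (head at position 1)
Step 2: move left → [p2]□xyyxyx  (head at position 0)
Step 3: move right → y[p1]xyyxyx  (head at position 1)
Step 4: move left → [p0]y□yyxyx  (head at position 0)
Step 5: move right → x[p2]□yyxyx  (head at position 1)
Step 6: move right → xy[p1]yyxyx  (head at position 2)

After 6 steps, the head is at position 2.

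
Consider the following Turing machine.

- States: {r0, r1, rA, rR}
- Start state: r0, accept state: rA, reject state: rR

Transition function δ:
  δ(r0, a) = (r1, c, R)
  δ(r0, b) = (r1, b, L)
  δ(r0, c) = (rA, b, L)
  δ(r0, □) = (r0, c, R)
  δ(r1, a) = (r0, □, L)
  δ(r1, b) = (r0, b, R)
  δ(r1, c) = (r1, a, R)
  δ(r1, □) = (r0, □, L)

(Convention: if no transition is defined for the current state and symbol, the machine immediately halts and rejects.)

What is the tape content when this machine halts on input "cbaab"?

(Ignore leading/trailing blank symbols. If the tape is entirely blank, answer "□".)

Execution trace:
Initial: [r0]cbaab
Step 1: δ(r0, c) = (rA, b, L) → [rA]□bbaab

The machine reaches the accept state rA and halts.

Final tape (ignoring leading/trailing blanks): bbaab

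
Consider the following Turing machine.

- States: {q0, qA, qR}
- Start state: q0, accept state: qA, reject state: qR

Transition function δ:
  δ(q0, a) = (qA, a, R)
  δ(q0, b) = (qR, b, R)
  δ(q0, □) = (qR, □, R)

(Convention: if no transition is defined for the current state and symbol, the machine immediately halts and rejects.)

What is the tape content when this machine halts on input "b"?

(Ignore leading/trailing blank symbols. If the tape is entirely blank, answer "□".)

Execution trace:
Initial: [q0]b
Step 1: δ(q0, b) = (qR, b, R) → b[qR]□

The machine reaches the reject state qR and halts.

Final tape (ignoring leading/trailing blanks): b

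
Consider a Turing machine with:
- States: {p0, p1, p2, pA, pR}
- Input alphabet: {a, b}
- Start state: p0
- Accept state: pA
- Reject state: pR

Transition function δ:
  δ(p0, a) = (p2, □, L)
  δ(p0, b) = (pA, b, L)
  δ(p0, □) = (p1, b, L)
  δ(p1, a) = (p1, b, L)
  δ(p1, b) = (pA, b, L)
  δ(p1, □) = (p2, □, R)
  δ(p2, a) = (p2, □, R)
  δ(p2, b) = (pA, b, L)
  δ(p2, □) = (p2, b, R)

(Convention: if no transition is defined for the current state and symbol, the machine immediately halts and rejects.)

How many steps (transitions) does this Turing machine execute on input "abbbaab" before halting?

Execution trace:
Initial: [p0]abbbaab
Step 1: δ(p0, a) = (p2, □, L) → [p2]□□bbbaab
Step 2: δ(p2, □) = (p2, b, R) → b[p2]□bbbaab
Step 3: δ(p2, □) = (p2, b, R) → bb[p2]bbbaab
Step 4: δ(p2, b) = (pA, b, L) → b[pA]bbbbaab

The machine reaches the accept state pA and halts.

The machine executed 4 steps before halting.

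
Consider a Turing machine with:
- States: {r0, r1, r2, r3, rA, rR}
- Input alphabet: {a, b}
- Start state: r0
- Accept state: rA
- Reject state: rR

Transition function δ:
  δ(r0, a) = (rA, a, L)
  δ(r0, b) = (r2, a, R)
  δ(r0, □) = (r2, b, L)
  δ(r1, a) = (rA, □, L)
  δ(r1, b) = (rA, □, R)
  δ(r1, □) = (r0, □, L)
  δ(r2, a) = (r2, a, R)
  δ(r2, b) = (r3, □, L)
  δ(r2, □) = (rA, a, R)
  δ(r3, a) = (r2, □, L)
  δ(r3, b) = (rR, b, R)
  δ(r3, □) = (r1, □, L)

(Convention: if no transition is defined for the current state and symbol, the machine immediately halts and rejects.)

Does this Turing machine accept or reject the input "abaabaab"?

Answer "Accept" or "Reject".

Execution trace:
Initial: [r0]abaabaab
Step 1: δ(r0, a) = (rA, a, L) → [rA]□abaabaab

The machine reaches the accept state rA and halts.

Answer: Accept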